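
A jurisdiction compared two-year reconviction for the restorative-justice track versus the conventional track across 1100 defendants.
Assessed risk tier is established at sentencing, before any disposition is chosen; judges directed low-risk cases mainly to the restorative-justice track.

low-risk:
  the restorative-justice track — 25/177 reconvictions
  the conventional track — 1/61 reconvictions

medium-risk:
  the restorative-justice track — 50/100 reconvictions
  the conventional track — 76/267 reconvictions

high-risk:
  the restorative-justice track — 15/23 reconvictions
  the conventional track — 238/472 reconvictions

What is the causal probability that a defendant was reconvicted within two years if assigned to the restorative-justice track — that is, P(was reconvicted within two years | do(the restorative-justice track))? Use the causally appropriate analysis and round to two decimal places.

The stratified and pooled comparisons disagree (the conventional track wins within each assessed risk tier; the restorative-justice track wins overall), so the answer turns on the causal role of assessed risk tier.
Assessed risk tier satisfies the back-door criterion: it is not a descendant of the disposition, and it blocks the spurious path from disposition to outcome. Adjusting for it (i.e., using the within-assessed risk tier rates) gives the causal effect.
Standardising the restorative-justice track to the population assessed risk tier mix: 0.216·25/177 + 0.334·50/100 + 0.450·15/23 = 0.491.

0.49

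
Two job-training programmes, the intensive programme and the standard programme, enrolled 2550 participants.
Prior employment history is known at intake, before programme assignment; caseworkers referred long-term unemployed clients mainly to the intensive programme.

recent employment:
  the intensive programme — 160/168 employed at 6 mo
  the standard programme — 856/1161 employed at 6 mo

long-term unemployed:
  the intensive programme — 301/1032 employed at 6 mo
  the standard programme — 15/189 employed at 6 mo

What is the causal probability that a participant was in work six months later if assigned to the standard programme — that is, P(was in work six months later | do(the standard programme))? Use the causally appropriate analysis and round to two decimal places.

0.42

Since prior employment history is a pre-existing factor (not a product of the programme) and it affects the outcome on its own, it is a confounder. The stratified rates, not the pooled rate, identify the causal effect.
Standardising the standard programme to the population prior employment history mix: 0.521·856/1161 + 0.479·15/189 = 0.422.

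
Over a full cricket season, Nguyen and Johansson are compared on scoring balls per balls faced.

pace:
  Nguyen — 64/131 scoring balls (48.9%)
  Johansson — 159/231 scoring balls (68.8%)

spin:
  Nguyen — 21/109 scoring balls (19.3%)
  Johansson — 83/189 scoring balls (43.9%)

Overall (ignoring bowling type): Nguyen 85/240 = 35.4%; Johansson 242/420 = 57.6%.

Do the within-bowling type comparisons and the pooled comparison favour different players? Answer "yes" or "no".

Within each bowling type level (pace 48.9% vs 68.8%; spin 19.3% vs 43.9%), Johansson has the higher rate every time. Pooled: 35.4% vs 57.6% — Johansson has the higher rate overall. They agree.

no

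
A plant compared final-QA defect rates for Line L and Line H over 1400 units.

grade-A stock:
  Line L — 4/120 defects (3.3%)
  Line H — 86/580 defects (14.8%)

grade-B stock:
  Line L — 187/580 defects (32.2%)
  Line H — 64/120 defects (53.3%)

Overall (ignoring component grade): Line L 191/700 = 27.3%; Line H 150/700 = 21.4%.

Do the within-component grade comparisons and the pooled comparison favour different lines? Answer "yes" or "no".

yes

Within each component grade level (grade-A stock 3.3% vs 14.8%; grade-B stock 32.2% vs 53.3%), Line L has the lower rate every time. Pooled: 27.3% vs 21.4% — Line H has the lower rate overall. The two comparisons disagree.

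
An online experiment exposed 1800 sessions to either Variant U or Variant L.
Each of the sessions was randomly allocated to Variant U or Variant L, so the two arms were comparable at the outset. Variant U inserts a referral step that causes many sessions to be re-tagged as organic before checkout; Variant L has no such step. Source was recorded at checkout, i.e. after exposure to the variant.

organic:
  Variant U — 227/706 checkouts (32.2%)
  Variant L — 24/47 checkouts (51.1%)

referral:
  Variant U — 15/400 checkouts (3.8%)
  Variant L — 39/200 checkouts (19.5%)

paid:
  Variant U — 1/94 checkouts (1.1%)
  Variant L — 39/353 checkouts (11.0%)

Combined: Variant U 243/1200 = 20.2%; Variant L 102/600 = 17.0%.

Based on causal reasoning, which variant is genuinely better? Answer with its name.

The traffic source-specific comparison favours Variant L throughout, but the pooled figures favour Variant U. The question is whether to condition on traffic source.
Traffic source is downstream of the variant. One should not condition on a consequence of treatment, so the overall rates are the right comparison.
Pooled: Variant U 20.2% vs Variant L 17.0%; Variant U is higher overall.

Variant U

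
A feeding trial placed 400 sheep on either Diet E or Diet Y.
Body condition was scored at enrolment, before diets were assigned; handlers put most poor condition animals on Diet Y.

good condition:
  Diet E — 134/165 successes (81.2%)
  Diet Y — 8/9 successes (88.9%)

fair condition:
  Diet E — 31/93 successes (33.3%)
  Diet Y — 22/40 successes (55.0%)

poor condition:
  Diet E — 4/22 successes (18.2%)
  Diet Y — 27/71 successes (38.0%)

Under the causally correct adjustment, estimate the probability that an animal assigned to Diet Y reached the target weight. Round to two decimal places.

0.66

Diet Y is higher inside every starting body condition stratum but Diet E is higher in aggregate. Whether to stratify depends on how starting body condition relates to the diet.
Here starting body condition is a common cause — it drives both which diet a case falls under and the outcome. The crude comparison mixes populations; the stratum-specific rates are the causally relevant ones.
Standardising Diet Y to the population starting body condition mix: 0.435·8/9 + 0.333·22/40 + 0.233·27/71 = 0.658.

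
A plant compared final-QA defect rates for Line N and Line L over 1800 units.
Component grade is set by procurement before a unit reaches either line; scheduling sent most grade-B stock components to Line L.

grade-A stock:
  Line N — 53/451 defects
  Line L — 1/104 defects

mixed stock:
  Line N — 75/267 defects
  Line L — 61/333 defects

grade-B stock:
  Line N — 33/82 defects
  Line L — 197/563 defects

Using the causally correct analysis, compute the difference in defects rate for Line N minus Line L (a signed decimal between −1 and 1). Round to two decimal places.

+0.08

The component grade-specific comparison favours Line L throughout, but the pooled figures favour Line N. The question is whether to condition on component grade.
Since component grade is a pre-existing factor (not a product of the line) and it affects the outcome on its own, it is a confounder. The stratified rates, not the pooled rate, identify the causal effect.
Adjusting over the population distribution of component grade: 0.308·(0.118−0.010) + 0.333·(0.281−0.183) + 0.358·(0.402−0.350) = +0.085.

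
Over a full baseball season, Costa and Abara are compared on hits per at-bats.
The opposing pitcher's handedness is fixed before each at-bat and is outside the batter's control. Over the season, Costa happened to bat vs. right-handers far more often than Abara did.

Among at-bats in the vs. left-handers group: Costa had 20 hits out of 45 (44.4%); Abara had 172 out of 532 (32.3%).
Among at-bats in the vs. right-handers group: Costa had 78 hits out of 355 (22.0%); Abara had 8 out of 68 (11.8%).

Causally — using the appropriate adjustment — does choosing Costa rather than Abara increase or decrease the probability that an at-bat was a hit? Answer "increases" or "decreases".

increases

Nothing the player does changes pitcher handedness; the imbalance is an allocation artefact. With pitcher handedness also predicting the outcome, the pooled figure is confounded, and the within-stratum comparison is the causal one.
Within each level — vs. left-handers: 44.4% vs 32.3%; vs. right-handers: 22.0% vs 11.8% — Costa is higher every time.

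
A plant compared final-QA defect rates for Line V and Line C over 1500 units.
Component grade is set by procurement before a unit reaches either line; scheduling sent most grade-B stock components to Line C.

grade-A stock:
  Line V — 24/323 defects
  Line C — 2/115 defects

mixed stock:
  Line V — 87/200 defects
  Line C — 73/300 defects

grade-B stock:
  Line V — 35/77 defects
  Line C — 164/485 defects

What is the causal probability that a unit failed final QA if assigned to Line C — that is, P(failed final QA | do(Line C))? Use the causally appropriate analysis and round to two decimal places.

The stratified and pooled comparisons disagree (Line C wins within each component grade; Line V wins overall), so the answer turns on the causal role of component grade.
Since component grade is a pre-existing factor (not a product of the line) and it affects the outcome on its own, it is a confounder. The stratified rates, not the pooled rate, identify the causal effect.
Standardising Line C to the population component grade mix: 0.292·2/115 + 0.333·73/300 + 0.375·164/485 = 0.213.

0.21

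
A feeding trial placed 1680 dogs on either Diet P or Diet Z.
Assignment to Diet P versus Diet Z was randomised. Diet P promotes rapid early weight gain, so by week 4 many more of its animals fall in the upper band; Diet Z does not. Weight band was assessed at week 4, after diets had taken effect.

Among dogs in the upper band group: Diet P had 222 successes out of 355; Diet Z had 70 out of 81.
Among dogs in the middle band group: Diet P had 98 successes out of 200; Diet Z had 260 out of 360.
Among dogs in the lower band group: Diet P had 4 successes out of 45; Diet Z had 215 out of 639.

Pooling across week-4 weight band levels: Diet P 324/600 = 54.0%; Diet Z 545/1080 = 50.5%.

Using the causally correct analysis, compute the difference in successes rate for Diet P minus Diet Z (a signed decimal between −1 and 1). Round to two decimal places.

+0.04

The distribution of week-4 weight band is itself part of what the diet does — it is an intermediate outcome. Holding it fixed would remove that part of the effect; the total effect is the pooled difference.
The causal difference is the pooled difference: 0.540 − 0.505 = +0.035.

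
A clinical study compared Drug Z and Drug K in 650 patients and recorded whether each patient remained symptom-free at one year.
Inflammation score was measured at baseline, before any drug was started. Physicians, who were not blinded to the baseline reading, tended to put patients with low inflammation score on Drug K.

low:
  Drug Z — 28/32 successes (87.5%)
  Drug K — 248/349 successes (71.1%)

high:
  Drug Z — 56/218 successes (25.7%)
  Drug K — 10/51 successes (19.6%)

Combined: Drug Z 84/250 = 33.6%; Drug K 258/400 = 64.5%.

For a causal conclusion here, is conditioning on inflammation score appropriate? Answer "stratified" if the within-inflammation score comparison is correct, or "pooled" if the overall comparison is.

stratified

Inflammation score differs across drugs for reasons unrelated to any effect of the drug itself, and it separately predicts the outcome — a classic confounder. We must compare within inflammation score levels.
Within each level — low: 87.5% vs 71.1%; high: 25.7% vs 19.6% — Drug Z is higher every time.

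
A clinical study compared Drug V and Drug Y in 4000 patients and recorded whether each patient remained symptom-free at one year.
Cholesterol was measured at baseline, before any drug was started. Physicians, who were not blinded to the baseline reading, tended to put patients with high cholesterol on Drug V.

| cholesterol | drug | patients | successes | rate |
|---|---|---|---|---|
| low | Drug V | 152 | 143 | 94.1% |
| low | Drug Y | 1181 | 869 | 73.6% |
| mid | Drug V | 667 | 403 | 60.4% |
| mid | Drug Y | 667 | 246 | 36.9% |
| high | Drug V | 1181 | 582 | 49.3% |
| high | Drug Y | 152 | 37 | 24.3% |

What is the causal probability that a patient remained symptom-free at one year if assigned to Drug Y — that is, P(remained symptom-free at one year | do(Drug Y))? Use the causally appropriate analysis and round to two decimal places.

0.45

Cholesterol satisfies the back-door criterion: it is not a descendant of the drug, and it blocks the spurious path from drug to outcome. Adjusting for it (i.e., using the within-cholesterol rates) gives the causal effect.
Standardising Drug Y to the population cholesterol mix: 0.333·869/1181 + 0.334·246/667 + 0.333·37/152 = 0.449.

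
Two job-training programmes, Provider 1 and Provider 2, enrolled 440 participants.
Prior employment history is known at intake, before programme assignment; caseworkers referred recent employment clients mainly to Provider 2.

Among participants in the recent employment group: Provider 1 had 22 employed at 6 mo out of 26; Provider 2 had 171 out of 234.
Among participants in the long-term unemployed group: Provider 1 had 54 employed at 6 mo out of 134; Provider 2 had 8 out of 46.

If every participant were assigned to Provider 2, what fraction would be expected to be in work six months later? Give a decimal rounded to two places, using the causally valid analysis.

The prior employment history-specific comparison favours Provider 1 throughout, but the pooled figures favour Provider 2. The question is whether to condition on prior employment history.
Prior employment history is set before the programme has any effect — it is not caused by the programme — and it independently drives the outcome. That makes it a confounder, so the causal comparison is within prior employment history levels.
Standardising Provider 2 to the population prior employment history mix: 0.591·171/234 + 0.409·8/46 = 0.503.

0.50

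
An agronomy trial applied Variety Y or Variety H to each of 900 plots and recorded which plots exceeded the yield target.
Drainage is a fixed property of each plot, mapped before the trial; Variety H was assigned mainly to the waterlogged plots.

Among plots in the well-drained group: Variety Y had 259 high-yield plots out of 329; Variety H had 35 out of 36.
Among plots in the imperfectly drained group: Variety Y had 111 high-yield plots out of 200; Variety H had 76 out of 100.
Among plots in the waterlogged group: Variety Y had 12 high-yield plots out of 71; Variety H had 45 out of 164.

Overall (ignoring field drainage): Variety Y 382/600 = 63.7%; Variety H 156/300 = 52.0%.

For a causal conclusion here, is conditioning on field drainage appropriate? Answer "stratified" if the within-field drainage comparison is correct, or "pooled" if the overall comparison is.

stratified

The field drainage-specific comparison favours Variety H throughout, but the pooled figures favour Variety Y. The question is whether to condition on field drainage.
Field drainage satisfies the back-door criterion: it is not a descendant of the variety, and it blocks the spurious path from variety to outcome. Adjusting for it (i.e., using the within-field drainage rates) gives the causal effect.
Within each level — well-drained: 78.7% vs 97.2%; imperfectly drained: 55.5% vs 76.0%; waterlogged: 16.9% vs 27.4% — Variety H is higher every time.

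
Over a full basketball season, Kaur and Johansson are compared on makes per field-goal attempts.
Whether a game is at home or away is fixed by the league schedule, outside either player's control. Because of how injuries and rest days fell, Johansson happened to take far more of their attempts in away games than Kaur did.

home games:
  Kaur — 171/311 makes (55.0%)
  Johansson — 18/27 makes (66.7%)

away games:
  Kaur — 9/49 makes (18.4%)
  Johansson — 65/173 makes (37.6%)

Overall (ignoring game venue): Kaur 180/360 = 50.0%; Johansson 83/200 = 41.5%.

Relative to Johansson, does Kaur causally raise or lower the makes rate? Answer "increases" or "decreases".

The stratified and pooled comparisons disagree (Johansson wins within each game venue; Kaur wins overall), so the answer turns on the causal role of game venue.
Since game venue is a pre-existing factor (not a product of the player) and it affects the outcome on its own, it is a confounder. The stratified rates, not the pooled rate, identify the causal effect.
Within each level — home games: 55.0% vs 66.7%; away games: 18.4% vs 37.6% — Johansson is higher every time.

decreases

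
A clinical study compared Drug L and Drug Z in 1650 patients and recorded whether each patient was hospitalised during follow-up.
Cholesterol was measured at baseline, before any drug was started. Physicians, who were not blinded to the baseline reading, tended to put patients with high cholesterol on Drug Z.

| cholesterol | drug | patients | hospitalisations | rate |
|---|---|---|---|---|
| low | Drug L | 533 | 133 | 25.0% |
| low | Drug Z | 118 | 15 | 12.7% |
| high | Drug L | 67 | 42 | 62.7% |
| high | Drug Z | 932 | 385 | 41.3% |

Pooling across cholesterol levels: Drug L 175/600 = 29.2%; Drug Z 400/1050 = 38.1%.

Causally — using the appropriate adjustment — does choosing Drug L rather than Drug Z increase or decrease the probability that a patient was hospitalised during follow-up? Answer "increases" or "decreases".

Here cholesterol is a common cause — it drives both which drug a case falls under and the outcome. The crude comparison mixes populations; the stratum-specific rates are the causally relevant ones.
Within each level — low: 25.0% vs 12.7%; high: 62.7% vs 41.3% — Drug Z is lower every time.

increases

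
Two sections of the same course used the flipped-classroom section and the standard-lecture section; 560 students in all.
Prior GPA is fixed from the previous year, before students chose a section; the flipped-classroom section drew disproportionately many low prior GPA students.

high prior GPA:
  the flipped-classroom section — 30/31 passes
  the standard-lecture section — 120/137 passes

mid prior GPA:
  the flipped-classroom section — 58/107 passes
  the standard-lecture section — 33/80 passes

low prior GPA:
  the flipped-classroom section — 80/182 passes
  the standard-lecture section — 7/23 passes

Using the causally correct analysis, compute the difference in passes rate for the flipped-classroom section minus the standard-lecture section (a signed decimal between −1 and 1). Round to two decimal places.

The imbalance in prior GPA band arose from how students were allocated, not from anything the teaching method did; and prior GPA band independently affects the outcome. The pooled gap is confounded — condition on prior GPA band.
Adjusting over the population distribution of prior GPA band: 0.300·(0.968−0.876) + 0.334·(0.542−0.412) + 0.366·(0.440−0.304) = +0.120.

+0.12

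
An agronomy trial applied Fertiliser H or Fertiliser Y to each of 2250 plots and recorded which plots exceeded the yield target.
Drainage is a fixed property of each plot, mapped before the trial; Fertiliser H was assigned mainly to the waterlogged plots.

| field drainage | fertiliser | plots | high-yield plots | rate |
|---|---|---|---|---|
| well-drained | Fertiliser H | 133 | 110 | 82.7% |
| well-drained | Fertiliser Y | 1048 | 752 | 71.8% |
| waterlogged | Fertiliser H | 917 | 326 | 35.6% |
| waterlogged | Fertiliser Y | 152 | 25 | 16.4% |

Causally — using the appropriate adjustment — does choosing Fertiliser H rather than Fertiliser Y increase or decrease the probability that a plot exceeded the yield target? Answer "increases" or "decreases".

increases

The field drainage-specific comparison favours Fertiliser H throughout, but the pooled figures favour Fertiliser Y. The question is whether to condition on field drainage.
Here field drainage is a common cause — it drives both which fertiliser a case falls under and the outcome. The crude comparison mixes populations; the stratum-specific rates are the causally relevant ones.
Within each level — well-drained: 82.7% vs 71.8%; waterlogged: 35.6% vs 16.4% — Fertiliser H is higher every time.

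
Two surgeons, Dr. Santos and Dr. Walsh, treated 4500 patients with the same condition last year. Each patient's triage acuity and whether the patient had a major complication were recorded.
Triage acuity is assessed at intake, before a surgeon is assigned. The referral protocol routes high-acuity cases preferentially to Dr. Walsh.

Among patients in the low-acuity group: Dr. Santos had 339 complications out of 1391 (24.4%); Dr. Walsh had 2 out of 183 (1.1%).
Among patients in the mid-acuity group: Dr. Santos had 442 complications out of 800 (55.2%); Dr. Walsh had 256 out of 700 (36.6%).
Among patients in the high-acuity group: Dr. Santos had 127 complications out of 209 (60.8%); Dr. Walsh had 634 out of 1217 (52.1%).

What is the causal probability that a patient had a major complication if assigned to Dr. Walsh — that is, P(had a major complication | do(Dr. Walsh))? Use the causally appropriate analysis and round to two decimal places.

0.29

The stratified and pooled comparisons disagree (Dr. Walsh wins within each triage acuity; Dr. Santos wins overall), so the answer turns on the causal role of triage acuity.
Nothing the surgeon does changes triage acuity; the imbalance is an allocation artefact. With triage acuity also predicting the outcome, the pooled figure is confounded, and the within-stratum comparison is the causal one.
Standardising Dr. Walsh to the population triage acuity mix: 0.350·2/183 + 0.333·256/700 + 0.317·634/1217 = 0.291.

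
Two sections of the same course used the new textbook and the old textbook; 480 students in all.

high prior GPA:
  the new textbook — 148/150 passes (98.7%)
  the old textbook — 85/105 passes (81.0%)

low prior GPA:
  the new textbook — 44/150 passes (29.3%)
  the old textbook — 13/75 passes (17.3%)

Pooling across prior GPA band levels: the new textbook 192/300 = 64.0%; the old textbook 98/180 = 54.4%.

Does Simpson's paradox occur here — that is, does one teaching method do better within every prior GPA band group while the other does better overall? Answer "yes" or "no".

no

Within each prior GPA band level (high prior GPA 98.7% vs 81.0%; low prior GPA 29.3% vs 17.3%), the new textbook has the higher rate every time. Pooled: 64.0% vs 54.4% — the new textbook has the higher rate overall. They agree.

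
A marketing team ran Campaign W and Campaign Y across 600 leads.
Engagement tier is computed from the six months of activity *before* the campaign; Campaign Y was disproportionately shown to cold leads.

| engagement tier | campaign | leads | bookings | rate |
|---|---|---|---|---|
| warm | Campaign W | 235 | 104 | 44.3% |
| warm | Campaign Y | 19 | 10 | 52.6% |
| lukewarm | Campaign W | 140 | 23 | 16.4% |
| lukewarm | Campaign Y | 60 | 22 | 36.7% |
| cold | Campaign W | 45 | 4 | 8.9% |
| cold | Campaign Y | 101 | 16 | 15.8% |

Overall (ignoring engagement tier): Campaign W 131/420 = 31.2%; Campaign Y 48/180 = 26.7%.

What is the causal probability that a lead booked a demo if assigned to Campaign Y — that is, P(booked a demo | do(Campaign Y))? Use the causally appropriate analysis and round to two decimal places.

0.38

The imbalance in engagement tier arose from how leads were allocated, not from anything the campaign did; and engagement tier independently affects the outcome. The pooled gap is confounded — condition on engagement tier.
Standardising Campaign Y to the population engagement tier mix: 0.423·10/19 + 0.333·22/60 + 0.243·16/101 = 0.384.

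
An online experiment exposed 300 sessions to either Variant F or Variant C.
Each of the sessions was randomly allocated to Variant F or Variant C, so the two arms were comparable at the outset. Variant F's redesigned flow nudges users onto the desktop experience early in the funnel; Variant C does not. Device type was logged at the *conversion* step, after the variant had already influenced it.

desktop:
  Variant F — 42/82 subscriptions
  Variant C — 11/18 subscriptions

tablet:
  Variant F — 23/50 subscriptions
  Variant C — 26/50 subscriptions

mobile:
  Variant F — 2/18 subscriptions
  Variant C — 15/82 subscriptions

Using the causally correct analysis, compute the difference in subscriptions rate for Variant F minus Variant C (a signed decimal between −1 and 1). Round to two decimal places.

+0.10

Because the variant influences device type, device type is a post-treatment mediator, not a confounder. Stratifying on it would bias the estimate; the causal effect is the crude pooled difference.
The causal difference is the pooled difference: 0.447 − 0.347 = +0.100.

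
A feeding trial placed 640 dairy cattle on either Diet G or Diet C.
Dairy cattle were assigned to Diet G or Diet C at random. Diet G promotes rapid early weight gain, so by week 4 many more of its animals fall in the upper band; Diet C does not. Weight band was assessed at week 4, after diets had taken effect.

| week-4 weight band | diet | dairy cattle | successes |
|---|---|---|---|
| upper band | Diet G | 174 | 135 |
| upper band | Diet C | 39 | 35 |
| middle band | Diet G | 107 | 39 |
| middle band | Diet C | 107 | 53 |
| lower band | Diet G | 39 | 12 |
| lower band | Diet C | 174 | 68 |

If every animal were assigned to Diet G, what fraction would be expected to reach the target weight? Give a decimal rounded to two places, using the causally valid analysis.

The week-4 weight band-specific comparison favours Diet C throughout, but the pooled figures favour Diet G. The question is whether to condition on week-4 weight band.
Week-4 weight band is recorded after the diet and is itself shifted by it — it sits on the causal path from diet to outcome. Conditioning on a mediator would strip out part of the effect we want; the pooled comparison gives the total causal effect.
So P(outcome | do(Diet G)) is just the pooled rate for Diet G: 186/320 = 0.581.

0.58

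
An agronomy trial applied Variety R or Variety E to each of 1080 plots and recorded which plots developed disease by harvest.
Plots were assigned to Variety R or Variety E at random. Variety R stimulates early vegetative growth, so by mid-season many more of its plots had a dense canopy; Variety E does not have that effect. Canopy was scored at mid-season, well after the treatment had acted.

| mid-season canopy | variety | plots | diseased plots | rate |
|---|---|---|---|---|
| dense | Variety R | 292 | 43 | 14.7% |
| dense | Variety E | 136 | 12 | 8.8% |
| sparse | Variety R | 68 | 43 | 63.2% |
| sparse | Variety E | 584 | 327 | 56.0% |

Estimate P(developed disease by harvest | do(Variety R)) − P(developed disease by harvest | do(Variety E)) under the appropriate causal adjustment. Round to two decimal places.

Variety E is lower inside every mid-season canopy stratum but Variety R is lower in aggregate. Whether to stratify depends on how mid-season canopy relates to the variety.
Mid-season canopy is downstream of the variety. One should not condition on a consequence of treatment, so the overall rates are the right comparison.
The causal difference is the pooled difference: 0.239 − 0.471 = -0.232.

-0.23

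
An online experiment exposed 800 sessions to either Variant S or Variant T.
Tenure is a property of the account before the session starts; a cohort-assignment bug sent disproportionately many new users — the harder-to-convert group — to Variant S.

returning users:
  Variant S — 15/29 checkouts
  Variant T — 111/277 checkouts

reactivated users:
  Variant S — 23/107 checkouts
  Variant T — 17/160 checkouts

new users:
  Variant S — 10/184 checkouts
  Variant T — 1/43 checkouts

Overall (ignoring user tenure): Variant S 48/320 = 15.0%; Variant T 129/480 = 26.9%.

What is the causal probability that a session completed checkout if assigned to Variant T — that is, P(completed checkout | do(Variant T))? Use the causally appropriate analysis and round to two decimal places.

0.20

Variant S is higher inside every user tenure stratum but Variant T is higher in aggregate. Whether to stratify depends on how user tenure relates to the variant.
User tenure satisfies the back-door criterion: it is not a descendant of the variant, and it blocks the spurious path from variant to outcome. Adjusting for it (i.e., using the within-user tenure rates) gives the causal effect.
Standardising Variant T to the population user tenure mix: 0.383·111/277 + 0.334·17/160 + 0.284·1/43 = 0.195.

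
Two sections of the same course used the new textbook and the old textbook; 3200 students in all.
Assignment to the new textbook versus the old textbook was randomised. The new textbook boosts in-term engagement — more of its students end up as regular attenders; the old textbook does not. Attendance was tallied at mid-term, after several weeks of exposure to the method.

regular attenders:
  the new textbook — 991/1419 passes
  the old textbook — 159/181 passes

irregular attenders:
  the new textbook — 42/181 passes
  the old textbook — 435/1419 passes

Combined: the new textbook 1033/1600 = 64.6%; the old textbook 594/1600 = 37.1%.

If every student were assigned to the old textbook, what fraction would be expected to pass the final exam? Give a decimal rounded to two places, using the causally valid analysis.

Because the teaching method influences mid-term attendance, mid-term attendance is a post-treatment mediator, not a confounder. Stratifying on it would bias the estimate; the causal effect is the crude pooled difference.
So P(outcome | do(the old textbook)) is just the pooled rate for the old textbook: 594/1600 = 0.371.

0.37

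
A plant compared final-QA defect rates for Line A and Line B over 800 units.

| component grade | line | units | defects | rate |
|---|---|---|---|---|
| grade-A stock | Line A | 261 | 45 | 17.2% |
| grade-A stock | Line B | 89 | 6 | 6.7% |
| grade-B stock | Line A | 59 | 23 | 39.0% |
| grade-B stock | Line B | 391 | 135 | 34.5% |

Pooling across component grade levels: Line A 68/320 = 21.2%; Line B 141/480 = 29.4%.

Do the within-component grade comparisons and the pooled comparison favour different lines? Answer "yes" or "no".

yes

Within each component grade level (grade-A stock 17.2% vs 6.7%; grade-B stock 39.0% vs 34.5%), Line B has the lower rate every time. Pooled: 21.2% vs 29.4% — Line A has the lower rate overall. The two comparisons disagree.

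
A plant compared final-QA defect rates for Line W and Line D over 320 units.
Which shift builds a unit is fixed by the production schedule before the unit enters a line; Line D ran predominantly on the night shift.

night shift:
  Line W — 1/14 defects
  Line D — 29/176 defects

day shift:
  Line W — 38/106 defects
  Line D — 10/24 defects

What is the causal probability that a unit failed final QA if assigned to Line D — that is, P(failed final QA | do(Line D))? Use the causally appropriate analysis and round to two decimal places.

Within every shift level Line W has the lower rate, yet pooled Line D does — Simpson's reversal.
The imbalance in shift arose from how units were allocated, not from anything the line did; and shift independently affects the outcome. The pooled gap is confounded — condition on shift.
Standardising Line D to the population shift mix: 0.594·29/176 + 0.406·10/24 = 0.267.

0.27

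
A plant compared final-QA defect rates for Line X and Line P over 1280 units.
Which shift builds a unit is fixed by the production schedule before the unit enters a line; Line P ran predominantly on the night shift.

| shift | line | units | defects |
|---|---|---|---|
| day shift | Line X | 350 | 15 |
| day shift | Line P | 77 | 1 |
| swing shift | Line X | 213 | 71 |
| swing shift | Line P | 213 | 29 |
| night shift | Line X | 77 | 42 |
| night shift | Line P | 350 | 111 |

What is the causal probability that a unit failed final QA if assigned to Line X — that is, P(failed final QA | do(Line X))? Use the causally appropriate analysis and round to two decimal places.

Shift is set before the line has any effect — it is not caused by the line — and it independently drives the outcome. That makes it a confounder, so the causal comparison is within shift levels.
Standardising Line X to the population shift mix: 0.334·15/350 + 0.333·71/213 + 0.334·42/77 = 0.307.

0.31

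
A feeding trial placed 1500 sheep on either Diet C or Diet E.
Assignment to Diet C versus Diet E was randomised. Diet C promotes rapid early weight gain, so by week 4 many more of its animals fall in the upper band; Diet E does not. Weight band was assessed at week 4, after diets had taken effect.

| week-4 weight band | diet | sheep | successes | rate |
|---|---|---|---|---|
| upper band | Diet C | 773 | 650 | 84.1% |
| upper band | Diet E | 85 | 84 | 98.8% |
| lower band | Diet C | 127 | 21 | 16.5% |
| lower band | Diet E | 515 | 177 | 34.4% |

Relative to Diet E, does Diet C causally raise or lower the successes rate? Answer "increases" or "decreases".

increases

The week-4 weight band-specific comparison favours Diet E throughout, but the pooled figures favour Diet C. The question is whether to condition on week-4 weight band.
Week-4 weight band here is a post-treatment variable shaped by the diet; conditioning on it would introduce bias rather than remove it. The overall comparison is the causal one.
Pooled: Diet C 74.6% vs Diet E 43.5%; Diet C is higher overall.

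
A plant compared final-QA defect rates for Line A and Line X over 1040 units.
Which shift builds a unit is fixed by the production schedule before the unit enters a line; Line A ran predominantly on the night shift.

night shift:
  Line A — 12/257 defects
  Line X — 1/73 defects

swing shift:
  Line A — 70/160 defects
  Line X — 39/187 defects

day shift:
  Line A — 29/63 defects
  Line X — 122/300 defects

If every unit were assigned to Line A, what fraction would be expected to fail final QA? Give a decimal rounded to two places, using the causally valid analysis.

Shift satisfies the back-door criterion: it is not a descendant of the line, and it blocks the spurious path from line to outcome. Adjusting for it (i.e., using the within-shift rates) gives the causal effect.
Standardising Line A to the population shift mix: 0.317·12/257 + 0.334·70/160 + 0.349·29/63 = 0.321.

0.32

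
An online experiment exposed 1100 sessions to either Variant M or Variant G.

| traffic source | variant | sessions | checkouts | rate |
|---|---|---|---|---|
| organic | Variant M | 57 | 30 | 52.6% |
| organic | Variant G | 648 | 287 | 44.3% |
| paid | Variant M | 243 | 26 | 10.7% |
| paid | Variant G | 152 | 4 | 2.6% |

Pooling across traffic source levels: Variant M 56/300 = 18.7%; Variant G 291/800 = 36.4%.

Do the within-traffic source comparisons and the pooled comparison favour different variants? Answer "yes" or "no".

Within each traffic source level (organic 52.6% vs 44.3%; paid 10.7% vs 2.6%), Variant M has the higher rate every time. Pooled: 18.7% vs 36.4% — Variant G has the higher rate overall. The two comparisons disagree.

yes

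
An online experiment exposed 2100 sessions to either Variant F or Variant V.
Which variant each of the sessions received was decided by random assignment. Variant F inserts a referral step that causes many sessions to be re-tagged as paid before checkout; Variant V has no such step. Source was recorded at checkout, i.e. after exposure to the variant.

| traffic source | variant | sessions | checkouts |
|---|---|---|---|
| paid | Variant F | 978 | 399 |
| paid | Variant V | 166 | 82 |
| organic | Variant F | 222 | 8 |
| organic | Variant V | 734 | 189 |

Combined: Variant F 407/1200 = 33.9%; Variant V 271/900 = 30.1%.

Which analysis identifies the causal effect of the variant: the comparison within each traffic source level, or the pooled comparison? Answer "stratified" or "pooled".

Variant V is higher inside every traffic source stratum but Variant F is higher in aggregate. Whether to stratify depends on how traffic source relates to the variant.
Traffic source is recorded after the variant and is itself shifted by it — it sits on the causal path from variant to outcome. Conditioning on a mediator would strip out part of the effect we want; the pooled comparison gives the total causal effect.
Pooled: Variant F 33.9% vs Variant V 30.1%; Variant F is higher overall.

pooled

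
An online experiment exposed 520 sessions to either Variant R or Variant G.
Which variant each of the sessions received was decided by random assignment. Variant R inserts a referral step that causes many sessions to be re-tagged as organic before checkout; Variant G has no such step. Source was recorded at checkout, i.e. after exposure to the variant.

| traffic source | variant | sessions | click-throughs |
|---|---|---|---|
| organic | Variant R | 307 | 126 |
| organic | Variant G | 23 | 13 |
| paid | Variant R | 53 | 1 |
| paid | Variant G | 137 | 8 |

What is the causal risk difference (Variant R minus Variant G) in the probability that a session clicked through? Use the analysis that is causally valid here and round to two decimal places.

The stratified and pooled comparisons disagree (Variant G wins within each traffic source; Variant R wins overall), so the answer turns on the causal role of traffic source.
Traffic source here is a post-treatment variable shaped by the variant; conditioning on it would introduce bias rather than remove it. The overall comparison is the causal one.
The causal difference is the pooled difference: 0.353 − 0.131 = +0.222.

+0.22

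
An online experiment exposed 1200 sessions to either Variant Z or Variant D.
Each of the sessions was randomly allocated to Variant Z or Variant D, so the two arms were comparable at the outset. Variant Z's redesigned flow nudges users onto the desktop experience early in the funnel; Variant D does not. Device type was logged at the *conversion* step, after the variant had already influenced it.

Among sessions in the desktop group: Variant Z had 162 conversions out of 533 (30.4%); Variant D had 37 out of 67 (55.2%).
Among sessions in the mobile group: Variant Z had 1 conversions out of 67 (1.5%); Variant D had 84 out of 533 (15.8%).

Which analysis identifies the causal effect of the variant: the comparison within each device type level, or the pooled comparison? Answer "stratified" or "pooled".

pooled

The distribution of device type is itself part of what the variant does — it is an intermediate outcome. Holding it fixed would remove that part of the effect; the total effect is the pooled difference.
Pooled: Variant Z 27.2% vs Variant D 20.2%; Variant Z is higher overall.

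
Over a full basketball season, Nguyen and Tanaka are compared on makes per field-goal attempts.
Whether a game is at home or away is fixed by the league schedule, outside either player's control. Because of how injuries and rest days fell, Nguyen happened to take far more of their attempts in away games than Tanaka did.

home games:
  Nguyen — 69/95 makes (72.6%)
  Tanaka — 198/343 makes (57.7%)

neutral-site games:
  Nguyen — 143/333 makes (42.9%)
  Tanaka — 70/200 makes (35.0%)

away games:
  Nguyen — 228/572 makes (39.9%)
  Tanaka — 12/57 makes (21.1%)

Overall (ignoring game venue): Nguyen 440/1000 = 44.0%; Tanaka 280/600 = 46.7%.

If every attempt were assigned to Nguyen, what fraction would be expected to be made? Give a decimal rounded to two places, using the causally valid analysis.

0.50

Within every game venue level Nguyen has the higher rate, yet pooled Tanaka does — Simpson's reversal.
The imbalance in game venue arose from how field-goal attempts were allocated, not from anything the player did; and game venue independently affects the outcome. The pooled gap is confounded — condition on game venue.
Standardising Nguyen to the population game venue mix: 0.274·69/95 + 0.333·143/333 + 0.393·228/572 = 0.499.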